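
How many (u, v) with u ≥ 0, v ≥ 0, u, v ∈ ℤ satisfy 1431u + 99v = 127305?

gcd(1431, 99):
  1431 = 14×99 + 45
  99 = 2×45 + 9
  45 = 5×9
so gcd(1431, 99) = 9.
Back-substitute for Bézout coefficients:
  9 = 99 - 2×45
  ... = 1431×(-2) + 99×(29)
Scale by 14145: one solution is (-28290, 410205). Reduce u mod 11: (2, 1257).
General: u = 2 + 11t, v = 1257 - 159t.
u ≥ 0 ⇒ t ≥ 0; v ≥ 0 ⇒ t ≤ 7. So t ∈ [0, 7]: 8 solutions.

8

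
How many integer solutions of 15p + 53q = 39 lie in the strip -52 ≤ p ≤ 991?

gcd(53, 15) = 1.
By Bézout, 15×(-7) + 53×(2) = 1.
Particular solution: (45, -12).
General solution: p = 45 + 53t, q = -12 - 15t for integer t.
-52 ≤ 45 + 53t ≤ 991 gives t ∈ [-1, 17], which is 19 values.

19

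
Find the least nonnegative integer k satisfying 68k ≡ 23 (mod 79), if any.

41

gcd(79, 68):
  79 = 1×68 + 11
  68 = 6×11 + 2
  11 = 5×2 + 1
  2 = 2×1
so gcd(79, 68) = 1.
1 divides 23, so solutions exist.
Back-substitute for Bézout coefficients:
  1 = 11 - 5×2
  ... = 68×(-36) + 79×(31)
So 68×(-36) ≡ 1 (mod 79); multiply by 23: k ≡ -828 (mod 79).
Smallest nonnegative: k = -828 mod 79 = 41.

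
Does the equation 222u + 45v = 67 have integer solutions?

no

gcd(222, 45) = 3  (222 = 4*45 + 42, 45 = 1*42 + 3, 42 = 14*3).
3 does not divide 67 (remainder 1), so no integer solutions.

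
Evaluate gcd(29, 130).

gcd(130, 29) = 1  (130 = 4×29 + 14, 29 = 2×14 + 1, 14 = 14×1).

1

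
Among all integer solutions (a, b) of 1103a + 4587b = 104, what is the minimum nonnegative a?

1780

gcd(4587, 1103) = 1  (4587 = 4×1103 + 175, 1103 = 6×175 + 53, 175 = 3×53 + 16, 53 = 3×16 + 5, 16 = 3×5 + 1, 5 = 5×1).
1 divides 104, so solutions exist.
Back-substituting, 1103×(-865) + 4587×(208) = 1.
Scale by 104/1 = 104: (a₀, b₀) = (-89960, 21632).
General solution: a = -89960 + 4587t, b = 21632 - 1103t for integer t.
a ≥ 0: smallest is -89960 mod 4587 = 1780 (at t = 20), with b = -428.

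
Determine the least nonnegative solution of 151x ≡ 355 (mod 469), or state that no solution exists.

80

gcd(469, 151):
  469 = 3×151 + 16
  151 = 9×16 + 7
  16 = 2×7 + 2
  7 = 3×2 + 1
  2 = 2×1
so gcd(469, 151) = 1.
1 divides 355, so solutions exist.
Back-substitute for Bézout coefficients:
  1 = 7 - 3×2
  ... = 151×(205) + 469×(-66)
So 151×(205) ≡ 1 (mod 469); multiply by 355: x ≡ 72775 (mod 469).
Smallest nonnegative: x = 72775 mod 469 = 80.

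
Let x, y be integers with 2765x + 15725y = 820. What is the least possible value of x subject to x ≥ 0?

2878

gcd(15725, 2765):
  15725 = 5*2765 + 1900
  2765 = 1*1900 + 865
  1900 = 2*865 + 170
  865 = 5*170 + 15
  170 = 11*15 + 5
  15 = 3*5
so gcd(15725, 2765) = 5.
5 divides 820, so solutions exist.
Back-substitute for Bézout coefficients:
  5 = 170 - 11*15
  ... = 2765*(-1018) + 15725*(179)
Scale by 820/5 = 164: (x₀, y₀) = (-166952, 29356).
General solution: x = -166952 + 3145t, y = 29356 - 553t for integer t.
x ≥ 0: smallest is -166952 mod 3145 = 2878 (at t = 54), with y = -506.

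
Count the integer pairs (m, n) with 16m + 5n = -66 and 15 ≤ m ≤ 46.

6

gcd(16, 5):
  16 = 3×5 + 1
  5 = 5×1
so gcd(16, 5) = 1.
Back-substitute for Bézout coefficients:
  1 = 16 - 3×5
  ... = 16×(1) + 5×(-3)
Scale by -66: particular solution (-66, 198); reduce m mod 5: (4, -26).
General solution: m = 4 + 5t, n = -26 - 16t for integer t.
15 ≤ 4 + 5t ≤ 46 gives t ∈ [3, 8], which is 6 values.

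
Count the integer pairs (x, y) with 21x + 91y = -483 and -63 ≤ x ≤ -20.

4

gcd(91, 21):
  91 = 4*21 + 7
  21 = 3*7
so gcd(91, 21) = 7.
Back-substitute for Bézout coefficients:
  7 = 91 - 4*21
  ... = 21*(-4) + 91*(1)
Scale by -69: particular solution (276, -69); reduce x mod 13: (3, -6).
General solution: x = 3 + 13t, y = -6 - 3t for integer t.
-63 ≤ 3 + 13t ≤ -20 gives t ∈ [-5, -2], which is 4 values.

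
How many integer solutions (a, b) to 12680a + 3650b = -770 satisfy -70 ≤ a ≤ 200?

1

gcd(12680, 3650) = 10  (12680 = 3×3650 + 1730, 3650 = 2×1730 + 190, 1730 = 9×190 + 20, 190 = 9×20 + 10, 20 = 2×10).
Back-substituting, 12680×(-173) + 3650×(601) = 10.
Scale by -77: particular solution (13321, -46277); reduce a mod 365: (181, -629).
General solution: a = 181 + 365t, b = -629 - 1268t for integer t.
-70 ≤ 181 + 365t ≤ 200 gives t ∈ [0, 0], which is 1 value.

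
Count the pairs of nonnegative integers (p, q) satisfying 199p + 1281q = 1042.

0

gcd(1281, 199):
  1281 = 6·199 + 87
  199 = 2·87 + 25
  87 = 3·25 + 12
  25 = 2·12 + 1
  12 = 12·1
so gcd(1281, 199) = 1.
Back-substitute for Bézout coefficients:
  1 = 25 - 2·12
  ... = 199·(103) + 1281·(-16)
Scale by 1042: one solution is (107326, -16672). Reduce p mod 1281: (1003, -155).
General: p = 1003 + 1281t, q = -155 - 199t.
p ≥ 0 ⇒ t ≥ 0; q ≥ 0 ⇒ t ≤ -1. So t ∈ [0, -1]: 0 solutions.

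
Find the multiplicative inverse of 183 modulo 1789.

1222

gcd(1789, 183):
  1789 = 9×183 + 142
  183 = 1×142 + 41
  142 = 3×41 + 19
  41 = 2×19 + 3
  19 = 6×3 + 1
  3 = 3×1
so gcd(1789, 183) = 1.
Back-substitute for Bézout coefficients:
  1 = 19 - 6×3
  ... = 183×(-567) + 1789×(58)
So 183×-567 ≡ 1 (mod 1789), and -567 mod 1789 = 1222.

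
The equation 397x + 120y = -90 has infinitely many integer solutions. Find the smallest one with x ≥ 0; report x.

30

gcd(397, 120) = 1.
1 divides -90, so solutions exist.
By Bézout, 397·(13) + 120·(-43) = 1.
Scale by -90/1 = -90: (x₀, y₀) = (-1170, 3870).
General solution: x = -1170 + 120t, y = 3870 - 397t for integer t.
x ≥ 0: smallest is -1170 mod 120 = 30 (at t = 10), with y = -100.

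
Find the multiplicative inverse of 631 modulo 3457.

gcd(3457, 631) = 1.
By Bézout, 631×(-1408) + 3457×(257) = 1.
So 631×-1408 ≡ 1 (mod 3457), and -1408 mod 3457 = 2049.

2049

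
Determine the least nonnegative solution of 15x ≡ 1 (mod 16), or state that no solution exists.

15

gcd(16, 15) = 1  (16 = 1*15 + 1, 15 = 15*1).
1 divides 1, so solutions exist.
Back-substituting, 15*(-1) + 16*(1) = 1.
So 15*(-1) ≡ 1 (mod 16); multiply by 1: x ≡ -1 (mod 16).
Smallest nonnegative: x = -1 mod 16 = 15.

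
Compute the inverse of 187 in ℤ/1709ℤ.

1380

gcd(1709, 187):
  1709 = 9*187 + 26
  187 = 7*26 + 5
  26 = 5*5 + 1
  5 = 5*1
so gcd(1709, 187) = 1.
Back-substitute for Bézout coefficients:
  1 = 26 - 5*5
  ... = 187*(-329) + 1709*(36)
So 187*-329 ≡ 1 (mod 1709), and -329 mod 1709 = 1380.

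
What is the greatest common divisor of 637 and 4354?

7

gcd(4354, 637) = 7  (4354 = 6*637 + 532, 637 = 1*532 + 105, 532 = 5*105 + 7, 105 = 15*7).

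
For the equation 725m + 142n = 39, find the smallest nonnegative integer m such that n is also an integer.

gcd(725, 142) = 1  (725 = 5·142 + 15, 142 = 9·15 + 7, 15 = 2·7 + 1, 7 = 7·1).
1 divides 39, so solutions exist.
Back-substituting, 725·(19) + 142·(-97) = 1.
Scale by 39/1 = 39: (m₀, n₀) = (741, -3783).
General solution: m = 741 + 142t, n = -3783 - 725t for integer t.
m ≥ 0: smallest is 741 mod 142 = 31 (at t = -5), with n = -158.

31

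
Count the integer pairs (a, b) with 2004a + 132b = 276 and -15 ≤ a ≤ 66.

gcd(2004, 132):
  2004 = 15·132 + 24
  132 = 5·24 + 12
  24 = 2·12
so gcd(2004, 132) = 12.
Back-substitute for Bézout coefficients:
  12 = 132 - 5·24
  ... = 2004·(-5) + 132·(76)
Scale by 23: particular solution (-115, 1748); reduce a mod 11: (6, -89).
General solution: a = 6 + 11t, b = -89 - 167t for integer t.
-15 ≤ 6 + 11t ≤ 66 gives t ∈ [-1, 5], which is 7 values.

7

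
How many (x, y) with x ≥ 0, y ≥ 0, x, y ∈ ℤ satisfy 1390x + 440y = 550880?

10

gcd(1390, 440) = 10  (1390 = 3·440 + 70, 440 = 6·70 + 20, 70 = 3·20 + 10, 20 = 2·10).
Back-substituting, 1390·(19) + 440·(-60) = 10.
Scale by 55088: one solution is (1046672, -3305280). Reduce x mod 44: (0, 1252).
General: x = 0 + 44t, y = 1252 - 139t.
x ≥ 0 ⇒ t ≥ 0; y ≥ 0 ⇒ t ≤ 9. So t ∈ [0, 9]: 10 solutions.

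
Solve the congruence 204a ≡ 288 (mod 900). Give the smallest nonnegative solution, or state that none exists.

gcd(900, 204):
  900 = 4*204 + 84
  204 = 2*84 + 36
  84 = 2*36 + 12
  36 = 3*12
so gcd(900, 204) = 12.
12 divides 288, so solutions exist.
Back-substitute for Bézout coefficients:
  12 = 84 - 2*36
  ... = 204*(-22) + 900*(5)
So 204*(-22) ≡ 12 (mod 900); multiply by 24: a ≡ -528 (mod 75).
Smallest nonnegative: a = -528 mod 75 = 72.

72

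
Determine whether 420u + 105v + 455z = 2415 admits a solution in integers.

yes

gcd(420, 105):
  420 = 4*105
so gcd(420, 105) = 105.
gcd(105, 455) = 35.
35 divides 2415, so integer solutions exist.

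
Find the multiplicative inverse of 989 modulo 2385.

1799

gcd(2385, 989):
  2385 = 2*989 + 407
  989 = 2*407 + 175
  407 = 2*175 + 57
  175 = 3*57 + 4
  57 = 14*4 + 1
  4 = 4*1
so gcd(2385, 989) = 1.
Back-substitute for Bézout coefficients:
  1 = 57 - 14*4
  ... = 989*(-586) + 2385*(243)
So 989*-586 ≡ 1 (mod 2385), and -586 mod 2385 = 1799.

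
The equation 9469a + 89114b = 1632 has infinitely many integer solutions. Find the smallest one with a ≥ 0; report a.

2560

gcd(89114, 9469) = 17.
17 divides 1632, so solutions exist.
By Bézout, 9469×(-847) + 89114×(90) = 17.
Scale by 1632/17 = 96: (a₀, b₀) = (-81312, 8640).
General solution: a = -81312 + 5242t, b = 8640 - 557t for integer t.
a ≥ 0: smallest is -81312 mod 5242 = 2560 (at t = 16), with b = -272.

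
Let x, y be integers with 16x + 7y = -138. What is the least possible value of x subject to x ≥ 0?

gcd(16, 7) = 1  (16 = 2·7 + 2, 7 = 3·2 + 1, 2 = 2·1).
1 divides -138, so solutions exist.
Back-substituting, 16·(-3) + 7·(7) = 1.
Scale by -138/1 = -138: (x₀, y₀) = (414, -966).
General solution: x = 414 + 7t, y = -966 - 16t for integer t.
x ≥ 0: smallest is 414 mod 7 = 1 (at t = -59), with y = -22.

1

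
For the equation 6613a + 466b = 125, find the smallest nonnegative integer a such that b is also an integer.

gcd(6613, 466) = 1  (6613 = 14·466 + 89, 466 = 5·89 + 21, 89 = 4·21 + 5, 21 = 4·5 + 1, 5 = 5·1).
1 divides 125, so solutions exist.
Back-substituting, 6613·(-89) + 466·(1263) = 1.
Scale by 125/1 = 125: (a₀, b₀) = (-11125, 157875).
General solution: a = -11125 + 466t, b = 157875 - 6613t for integer t.
a ≥ 0: smallest is -11125 mod 466 = 59 (at t = 24), with b = -837.

59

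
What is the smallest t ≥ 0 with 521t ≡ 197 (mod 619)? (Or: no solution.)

118

gcd(619, 521) = 1.
1 divides 197, so solutions exist.
By Bézout, 521×(120) + 619×(-101) = 1.
So 521×(120) ≡ 1 (mod 619); multiply by 197: t ≡ 23640 (mod 619).
Smallest nonnegative: t = 23640 mod 619 = 118.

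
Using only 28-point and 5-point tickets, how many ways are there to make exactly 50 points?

1

Need nonnegative integers with 28j + 5k = 50.
gcd(28, 5) = 1, and 28·(2) + 5·(-11) = 1.
So (j₀, k₀) = (100, -550); general j = 100 + 5t, k = -550 - 28t.
j ≥ 0 ⇒ t ≥ -20; k ≥ 0 ⇒ t ≤ -20. That's 1 value of t.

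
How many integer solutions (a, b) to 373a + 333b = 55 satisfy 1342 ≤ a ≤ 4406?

gcd(373, 333) = 1.
By Bézout, 373*(25) + 333*(-28) = 1.
Particular solution: (43, -48).
General solution: a = 43 + 333t, b = -48 - 373t for integer t.
1342 ≤ 43 + 333t ≤ 4406 gives t ∈ [4, 13], which is 10 values.

10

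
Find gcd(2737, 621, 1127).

gcd(2737, 621) = 23.
gcd(23, 1127) = 23.

23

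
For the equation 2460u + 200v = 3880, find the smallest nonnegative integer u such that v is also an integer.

gcd(2460, 200) = 20  (2460 = 12·200 + 60, 200 = 3·60 + 20, 60 = 3·20).
20 divides 3880, so solutions exist.
Back-substituting, 2460·(-3) + 200·(37) = 20.
Scale by 3880/20 = 194: (u₀, v₀) = (-582, 7178).
General solution: u = -582 + 10t, v = 7178 - 123t for integer t.
u ≥ 0: smallest is -582 mod 10 = 8 (at t = 59), with v = -79.

8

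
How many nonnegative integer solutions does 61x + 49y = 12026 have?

4

gcd(61, 49) = 1  (61 = 1×49 + 12, 49 = 4×12 + 1, 12 = 12×1).
Back-substituting, 61×(-4) + 49×(5) = 1.
Scale by 12026: one solution is (-48104, 60130). Reduce x mod 49: (14, 228).
General: x = 14 + 49t, y = 228 - 61t.
x ≥ 0 ⇒ t ≥ 0; y ≥ 0 ⇒ t ≤ 3. So t ∈ [0, 3]: 4 solutions.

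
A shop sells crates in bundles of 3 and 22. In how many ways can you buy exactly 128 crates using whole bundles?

2

Need nonnegative integers with 3j + 22k = 128.
gcd(3, 22) = 1, and 3·(-7) + 22·(1) = 1.
So (j₀, k₀) = (-896, 128); general j = -896 + 22t, k = 128 - 3t.
j ≥ 0 ⇒ t ≥ 41; k ≥ 0 ⇒ t ≤ 42. That's 2 values of t.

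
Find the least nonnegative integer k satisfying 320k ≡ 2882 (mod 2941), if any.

2564

gcd(2941, 320):
  2941 = 9·320 + 61
  320 = 5·61 + 15
  61 = 4·15 + 1
  15 = 15·1
so gcd(2941, 320) = 1.
1 divides 2882, so solutions exist.
Back-substitute for Bézout coefficients:
  1 = 61 - 4·15
  ... = 320·(-193) + 2941·(21)
So 320·(-193) ≡ 1 (mod 2941); multiply by 2882: k ≡ -556226 (mod 2941).
Smallest nonnegative: k = -556226 mod 2941 = 2564.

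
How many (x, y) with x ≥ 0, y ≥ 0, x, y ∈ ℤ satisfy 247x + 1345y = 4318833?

gcd(1345, 247):
  1345 = 5·247 + 110
  247 = 2·110 + 27
  110 = 4·27 + 2
  27 = 13·2 + 1
  2 = 2·1
so gcd(1345, 247) = 1.
Back-substitute for Bézout coefficients:
  1 = 27 - 13·2
  ... = 247·(648) + 1345·(-119)
Scale by 4318833: one solution is (2798603784, -513941127). Reduce x mod 1345: (414, 3135).
General: x = 414 + 1345t, y = 3135 - 247t.
x ≥ 0 ⇒ t ≥ 0; y ≥ 0 ⇒ t ≤ 12. So t ∈ [0, 12]: 13 solutions.

13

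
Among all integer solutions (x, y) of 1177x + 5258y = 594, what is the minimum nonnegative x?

gcd(5258, 1177) = 11.
11 divides 594, so solutions exist.
By Bézout, 1177×(-67) + 5258×(15) = 11.
Scale by 594/11 = 54: (x₀, y₀) = (-3618, 810).
General solution: x = -3618 + 478t, y = 810 - 107t for integer t.
x ≥ 0: smallest is -3618 mod 478 = 206 (at t = 8), with y = -46.

206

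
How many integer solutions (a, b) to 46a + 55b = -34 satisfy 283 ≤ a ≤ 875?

gcd(55, 46):
  55 = 1×46 + 9
  46 = 5×9 + 1
  9 = 9×1
so gcd(55, 46) = 1.
Back-substitute for Bézout coefficients:
  1 = 46 - 5×9
  ... = 46×(6) + 55×(-5)
Scale by -34: particular solution (-204, 170); reduce a mod 55: (16, -14).
General solution: a = 16 + 55t, b = -14 - 46t for integer t.
283 ≤ 16 + 55t ≤ 875 gives t ∈ [5, 15], which is 11 values.

11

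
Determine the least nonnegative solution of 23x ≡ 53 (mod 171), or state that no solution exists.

gcd(171, 23):
  171 = 7·23 + 10
  23 = 2·10 + 3
  10 = 3·3 + 1
  3 = 3·1
so gcd(171, 23) = 1.
1 divides 53, so solutions exist.
Back-substitute for Bézout coefficients:
  1 = 10 - 3·3
  ... = 23·(-52) + 171·(7)
So 23·(-52) ≡ 1 (mod 171); multiply by 53: x ≡ -2756 (mod 171).
Smallest nonnegative: x = -2756 mod 171 = 151.

151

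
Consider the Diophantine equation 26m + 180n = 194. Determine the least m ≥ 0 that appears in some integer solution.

gcd(180, 26):
  180 = 6·26 + 24
  26 = 1·24 + 2
  24 = 12·2
so gcd(180, 26) = 2.
2 divides 194, so solutions exist.
Back-substitute for Bézout coefficients:
  2 = 26 - 1·24
  ... = 26·(7) + 180·(-1)
Scale by 194/2 = 97: (m₀, n₀) = (679, -97).
General solution: m = 679 + 90t, n = -97 - 13t for integer t.
m ≥ 0: smallest is 679 mod 90 = 49 (at t = -7), with n = -6.

49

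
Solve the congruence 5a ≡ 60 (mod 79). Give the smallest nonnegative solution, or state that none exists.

gcd(79, 5):
  79 = 15×5 + 4
  5 = 1×4 + 1
  4 = 4×1
so gcd(79, 5) = 1.
1 divides 60, so solutions exist.
Back-substitute for Bézout coefficients:
  1 = 5 - 1×4
  ... = 5×(16) + 79×(-1)
So 5×(16) ≡ 1 (mod 79); multiply by 60: a ≡ 960 (mod 79).
Smallest nonnegative: a = 960 mod 79 = 12.

12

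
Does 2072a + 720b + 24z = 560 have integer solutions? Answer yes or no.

yes

gcd(2072, 720) = 8  (2072 = 2·720 + 632, 720 = 1·632 + 88, 632 = 7·88 + 16, 88 = 5·16 + 8, 16 = 2·8).
gcd(8, 24) = 8.
8 divides 560, so integer solutions exist.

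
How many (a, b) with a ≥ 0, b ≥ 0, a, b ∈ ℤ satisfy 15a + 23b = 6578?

gcd(23, 15) = 1  (23 = 1×15 + 8, 15 = 1×8 + 7, 8 = 1×7 + 1, 7 = 7×1).
Back-substituting, 15×(-3) + 23×(2) = 1.
Scale by 6578: one solution is (-19734, 13156). Reduce a mod 23: (0, 286).
General: a = 0 + 23t, b = 286 - 15t.
a ≥ 0 ⇒ t ≥ 0; b ≥ 0 ⇒ t ≤ 19. So t ∈ [0, 19]: 20 solutions.

20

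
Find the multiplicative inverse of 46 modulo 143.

gcd(143, 46) = 1  (143 = 3×46 + 5, 46 = 9×5 + 1, 5 = 5×1).
Back-substituting, 46×(28) + 143×(-9) = 1.
So 46×28 ≡ 1 (mod 143), and 28 mod 143 = 28.

28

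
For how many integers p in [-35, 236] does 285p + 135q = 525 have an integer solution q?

gcd(285, 135) = 15.
By Bézout, 285×(1) + 135×(-2) = 15.
Particular solution: (8, -13).
General solution: p = 8 + 9t, q = -13 - 19t for integer t.
-35 ≤ 8 + 9t ≤ 236 gives t ∈ [-4, 25], which is 30 values.

30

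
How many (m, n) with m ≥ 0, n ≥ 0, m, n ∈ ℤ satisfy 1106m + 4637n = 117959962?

23

gcd(4637, 1106) = 1  (4637 = 4*1106 + 213, 1106 = 5*213 + 41, 213 = 5*41 + 8, 41 = 5*8 + 1, 8 = 8*1).
Back-substituting, 1106*(566) + 4637*(-135) = 1.
Scale by 117959962: one solution is (66765338492, -15924594870). Reduce m mod 4637: (4062, 24470).
General: m = 4062 + 4637t, n = 24470 - 1106t.
m ≥ 0 ⇒ t ≥ 0; n ≥ 0 ⇒ t ≤ 22. So t ∈ [0, 22]: 23 solutions.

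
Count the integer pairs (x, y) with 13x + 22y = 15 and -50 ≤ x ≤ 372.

gcd(22, 13):
  22 = 1×13 + 9
  13 = 1×9 + 4
  9 = 2×4 + 1
  4 = 4×1
so gcd(22, 13) = 1.
Back-substitute for Bézout coefficients:
  1 = 9 - 2×4
  ... = 13×(-5) + 22×(3)
Scale by 15: particular solution (-75, 45); reduce x mod 22: (13, -7).
General solution: x = 13 + 22t, y = -7 - 13t for integer t.
-50 ≤ 13 + 22t ≤ 372 gives t ∈ [-2, 16], which is 19 values.

19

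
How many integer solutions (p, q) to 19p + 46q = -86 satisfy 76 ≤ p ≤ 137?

1

gcd(46, 19):
  46 = 2×19 + 8
  19 = 2×8 + 3
  8 = 2×3 + 2
  3 = 1×2 + 1
  2 = 2×1
so gcd(46, 19) = 1.
Back-substitute for Bézout coefficients:
  1 = 3 - 1×2
  ... = 19×(17) + 46×(-7)
Scale by -86: particular solution (-1462, 602); reduce p mod 46: (10, -6).
General solution: p = 10 + 46t, q = -6 - 19t for integer t.
76 ≤ 10 + 46t ≤ 137 gives t ∈ [2, 2], which is 1 value.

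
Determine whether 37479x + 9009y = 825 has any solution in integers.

no

gcd(37479, 9009) = 39  (37479 = 4·9009 + 1443, 9009 = 6·1443 + 351, 1443 = 4·351 + 39, 351 = 9·39).
39 does not divide 825 (remainder 6), so no integer solutions.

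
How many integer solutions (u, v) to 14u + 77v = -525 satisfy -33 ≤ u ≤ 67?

gcd(77, 14) = 7.
By Bézout, 14*(-5) + 77*(1) = 7.
Particular solution: (1, -7).
General solution: u = 1 + 11t, v = -7 - 2t for integer t.
-33 ≤ 1 + 11t ≤ 67 gives t ∈ [-3, 6], which is 10 values.

10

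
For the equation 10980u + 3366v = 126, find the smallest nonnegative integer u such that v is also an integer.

107

gcd(10980, 3366):
  10980 = 3*3366 + 882
  3366 = 3*882 + 720
  882 = 1*720 + 162
  720 = 4*162 + 72
  162 = 2*72 + 18
  72 = 4*18
so gcd(10980, 3366) = 18.
18 divides 126, so solutions exist.
Back-substitute for Bézout coefficients:
  18 = 162 - 2*72
  ... = 10980*(42) + 3366*(-137)
Scale by 126/18 = 7: (u₀, v₀) = (294, -959).
General solution: u = 294 + 187t, v = -959 - 610t for integer t.
u ≥ 0: smallest is 294 mod 187 = 107 (at t = -1), with v = -349.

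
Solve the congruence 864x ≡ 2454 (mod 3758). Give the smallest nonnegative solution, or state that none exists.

gcd(3758, 864) = 2.
2 divides 2454, so solutions exist.
By Bézout, 864*(-448) + 3758*(103) = 2.
So 864*(-448) ≡ 2 (mod 3758); multiply by 1227: x ≡ -549696 (mod 1879).
Smallest nonnegative: x = -549696 mod 1879 = 851.

851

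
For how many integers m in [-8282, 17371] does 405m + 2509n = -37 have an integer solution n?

gcd(2509, 405) = 1.
By Bézout, 405·(254) + 2509·(-41) = 1.
Particular solution: (638, -103).
General solution: m = 638 + 2509t, n = -103 - 405t for integer t.
-8282 ≤ 638 + 2509t ≤ 17371 gives t ∈ [-3, 6], which is 10 values.

10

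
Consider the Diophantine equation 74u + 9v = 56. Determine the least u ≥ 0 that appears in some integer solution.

gcd(74, 9) = 1.
1 divides 56, so solutions exist.
By Bézout, 74*(-4) + 9*(33) = 1.
Scale by 56/1 = 56: (u₀, v₀) = (-224, 1848).
General solution: u = -224 + 9t, v = 1848 - 74t for integer t.
u ≥ 0: smallest is -224 mod 9 = 1 (at t = 25), with v = -2.

1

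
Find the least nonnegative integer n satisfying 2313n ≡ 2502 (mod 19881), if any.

1256

gcd(19881, 2313) = 9  (19881 = 8×2313 + 1377, 2313 = 1×1377 + 936, 1377 = 1×936 + 441, 936 = 2×441 + 54, 441 = 8×54 + 9, 54 = 6×9).
9 divides 2502, so solutions exist.
Back-substituting, 2313×(-361) + 19881×(42) = 9.
So 2313×(-361) ≡ 9 (mod 19881); multiply by 278: n ≡ -100358 (mod 2209).
Smallest nonnegative: n = -100358 mod 2209 = 1256.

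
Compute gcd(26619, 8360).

gcd(26619, 8360) = 19  (26619 = 3×8360 + 1539, 8360 = 5×1539 + 665, 1539 = 2×665 + 209, 665 = 3×209 + 38, 209 = 5×38 + 19, 38 = 2×19).

19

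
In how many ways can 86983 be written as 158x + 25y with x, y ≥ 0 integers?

gcd(158, 25):
  158 = 6·25 + 8
  25 = 3·8 + 1
  8 = 8·1
so gcd(158, 25) = 1.
Back-substitute for Bézout coefficients:
  1 = 25 - 3·8
  ... = 158·(-3) + 25·(19)
Scale by 86983: one solution is (-260949, 1652677). Reduce x mod 25: (1, 3473).
General: x = 1 + 25t, y = 3473 - 158t.
x ≥ 0 ⇒ t ≥ 0; y ≥ 0 ⇒ t ≤ 21. So t ∈ [0, 21]: 22 solutions.

22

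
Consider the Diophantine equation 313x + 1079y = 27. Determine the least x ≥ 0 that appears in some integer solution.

300

gcd(1079, 313):
  1079 = 3×313 + 140
  313 = 2×140 + 33
  140 = 4×33 + 8
  33 = 4×8 + 1
  8 = 8×1
so gcd(1079, 313) = 1.
1 divides 27, so solutions exist.
Back-substitute for Bézout coefficients:
  1 = 33 - 4×8
  ... = 313×(131) + 1079×(-38)
Scale by 27/1 = 27: (x₀, y₀) = (3537, -1026).
General solution: x = 3537 + 1079t, y = -1026 - 313t for integer t.
x ≥ 0: smallest is 3537 mod 1079 = 300 (at t = -3), with y = -87.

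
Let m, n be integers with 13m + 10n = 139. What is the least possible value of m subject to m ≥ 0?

3

gcd(13, 10) = 1  (13 = 1·10 + 3, 10 = 3·3 + 1, 3 = 3·1).
1 divides 139, so solutions exist.
Back-substituting, 13·(-3) + 10·(4) = 1.
Scale by 139/1 = 139: (m₀, n₀) = (-417, 556).
General solution: m = -417 + 10t, n = 556 - 13t for integer t.
m ≥ 0: smallest is -417 mod 10 = 3 (at t = 42), with n = 10.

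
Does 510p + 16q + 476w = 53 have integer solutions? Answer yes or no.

no

gcd(510, 16):
  510 = 31×16 + 14
  16 = 1×14 + 2
  14 = 7×2
so gcd(510, 16) = 2.
gcd(2, 476) = 2.
2 does not divide 53 (remainder 1), so no integer solutions.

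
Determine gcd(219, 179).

1

gcd(219, 179):
  219 = 1×179 + 40
  179 = 4×40 + 19
  40 = 2×19 + 2
  19 = 9×2 + 1
  2 = 2×1
so gcd(219, 179) = 1.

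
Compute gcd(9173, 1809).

gcd(9173, 1809):
  9173 = 5*1809 + 128
  1809 = 14*128 + 17
  128 = 7*17 + 9
  17 = 1*9 + 8
  9 = 1*8 + 1
  8 = 8*1
so gcd(9173, 1809) = 1.

1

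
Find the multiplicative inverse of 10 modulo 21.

19

gcd(21, 10):
  21 = 2*10 + 1
  10 = 10*1
so gcd(21, 10) = 1.
Back-substitute for Bézout coefficients:
  1 = 21 - 2*10
  ... = 10*(-2) + 21*(1)
So 10*-2 ≡ 1 (mod 21), and -2 mod 21 = 19.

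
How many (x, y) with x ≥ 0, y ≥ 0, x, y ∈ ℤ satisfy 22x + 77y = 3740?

25

gcd(77, 22) = 11  (77 = 3×22 + 11, 22 = 2×11).
Back-substituting, 22×(-3) + 77×(1) = 11.
Scale by 340: one solution is (-1020, 340). Reduce x mod 7: (2, 48).
General: x = 2 + 7t, y = 48 - 2t.
x ≥ 0 ⇒ t ≥ 0; y ≥ 0 ⇒ t ≤ 24. So t ∈ [0, 24]: 25 solutions.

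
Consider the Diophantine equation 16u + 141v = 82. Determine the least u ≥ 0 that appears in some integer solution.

gcd(141, 16) = 1  (141 = 8*16 + 13, 16 = 1*13 + 3, 13 = 4*3 + 1, 3 = 3*1).
1 divides 82, so solutions exist.
Back-substituting, 16*(-44) + 141*(5) = 1.
Scale by 82/1 = 82: (u₀, v₀) = (-3608, 410).
General solution: u = -3608 + 141t, v = 410 - 16t for integer t.
u ≥ 0: smallest is -3608 mod 141 = 58 (at t = 26), with v = -6.

58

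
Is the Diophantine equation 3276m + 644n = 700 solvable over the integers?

gcd(3276, 644):
  3276 = 5*644 + 56
  644 = 11*56 + 28
  56 = 2*28
so gcd(3276, 644) = 28.
28 divides 700, so integer solutions exist.

yes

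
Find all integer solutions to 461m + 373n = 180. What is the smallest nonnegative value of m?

19

gcd(461, 373) = 1  (461 = 1×373 + 88, 373 = 4×88 + 21, 88 = 4×21 + 4, 21 = 5×4 + 1, 4 = 4×1).
1 divides 180, so solutions exist.
Back-substituting, 461×(-89) + 373×(110) = 1.
Scale by 180/1 = 180: (m₀, n₀) = (-16020, 19800).
General solution: m = -16020 + 373t, n = 19800 - 461t for integer t.
m ≥ 0: smallest is -16020 mod 373 = 19 (at t = 43), with n = -23.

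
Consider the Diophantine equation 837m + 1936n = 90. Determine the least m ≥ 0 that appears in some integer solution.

gcd(1936, 837) = 1  (1936 = 2×837 + 262, 837 = 3×262 + 51, 262 = 5×51 + 7, 51 = 7×7 + 2, 7 = 3×2 + 1, 2 = 2×1).
1 divides 90, so solutions exist.
Back-substituting, 837×(-835) + 1936×(361) = 1.
Scale by 90/1 = 90: (m₀, n₀) = (-75150, 32490).
General solution: m = -75150 + 1936t, n = 32490 - 837t for integer t.
m ≥ 0: smallest is -75150 mod 1936 = 354 (at t = 39), with n = -153.

354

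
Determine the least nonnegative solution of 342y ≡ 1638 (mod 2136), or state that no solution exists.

61

gcd(2136, 342) = 6  (2136 = 6·342 + 84, 342 = 4·84 + 6, 84 = 14·6).
6 divides 1638, so solutions exist.
Back-substituting, 342·(25) + 2136·(-4) = 6.
So 342·(25) ≡ 6 (mod 2136); multiply by 273: y ≡ 6825 (mod 356).
Smallest nonnegative: y = 6825 mod 356 = 61.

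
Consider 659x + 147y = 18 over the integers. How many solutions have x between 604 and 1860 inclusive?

9

gcd(659, 147):
  659 = 4·147 + 71
  147 = 2·71 + 5
  71 = 14·5 + 1
  5 = 5·1
so gcd(659, 147) = 1.
Back-substitute for Bézout coefficients:
  1 = 71 - 14·5
  ... = 659·(29) + 147·(-130)
Scale by 18: particular solution (522, -2340); reduce x mod 147: (81, -363).
General solution: x = 81 + 147t, y = -363 - 659t for integer t.
604 ≤ 81 + 147t ≤ 1860 gives t ∈ [4, 12], which is 9 values.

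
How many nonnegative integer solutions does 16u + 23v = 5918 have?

16

gcd(23, 16):
  23 = 1·16 + 7
  16 = 2·7 + 2
  7 = 3·2 + 1
  2 = 2·1
so gcd(23, 16) = 1.
Back-substitute for Bézout coefficients:
  1 = 7 - 3·2
  ... = 16·(-10) + 23·(7)
Scale by 5918: one solution is (-59180, 41426). Reduce u mod 23: (22, 242).
General: u = 22 + 23t, v = 242 - 16t.
u ≥ 0 ⇒ t ≥ 0; v ≥ 0 ⇒ t ≤ 15. So t ∈ [0, 15]: 16 solutions.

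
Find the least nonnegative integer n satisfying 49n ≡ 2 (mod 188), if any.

gcd(188, 49) = 1.
1 divides 2, so solutions exist.
By Bézout, 49*(-23) + 188*(6) = 1.
So 49*(-23) ≡ 1 (mod 188); multiply by 2: n ≡ -46 (mod 188).
Smallest nonnegative: n = -46 mod 188 = 142.

142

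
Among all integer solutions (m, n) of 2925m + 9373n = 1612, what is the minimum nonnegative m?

gcd(9373, 2925):
  9373 = 3·2925 + 598
  2925 = 4·598 + 533
  598 = 1·533 + 65
  533 = 8·65 + 13
  65 = 5·13
so gcd(9373, 2925) = 13.
13 divides 1612, so solutions exist.
Back-substitute for Bézout coefficients:
  13 = 533 - 8·65
  ... = 2925·(141) + 9373·(-44)
Scale by 1612/13 = 124: (m₀, n₀) = (17484, -5456).
General solution: m = 17484 + 721t, n = -5456 - 225t for integer t.
m ≥ 0: smallest is 17484 mod 721 = 180 (at t = -24), with n = -56.

180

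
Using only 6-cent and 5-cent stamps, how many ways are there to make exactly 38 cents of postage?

Need nonnegative integers with 6j + 5k = 38.
gcd(6, 5) = 1, and 6·(1) + 5·(-1) = 1.
So (j₀, k₀) = (38, -38); general j = 38 + 5t, k = -38 - 6t.
j ≥ 0 ⇒ t ≥ -7; k ≥ 0 ⇒ t ≤ -7. That's 1 value of t.

1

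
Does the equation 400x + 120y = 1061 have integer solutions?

no

gcd(400, 120):
  400 = 3*120 + 40
  120 = 3*40
so gcd(400, 120) = 40.
40 does not divide 1061 (remainder 21), so no integer solutions.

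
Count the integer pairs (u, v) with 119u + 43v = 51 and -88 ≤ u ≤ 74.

gcd(119, 43) = 1  (119 = 2·43 + 33, 43 = 1·33 + 10, 33 = 3·10 + 3, 10 = 3·3 + 1, 3 = 3·1).
Back-substituting, 119·(-13) + 43·(36) = 1.
Scale by 51: particular solution (-663, 1836); reduce u mod 43: (25, -68).
General solution: u = 25 + 43t, v = -68 - 119t for integer t.
-88 ≤ 25 + 43t ≤ 74 gives t ∈ [-2, 1], which is 4 values.

4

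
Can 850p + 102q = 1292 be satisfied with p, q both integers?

yes

gcd(850, 102) = 34  (850 = 8×102 + 34, 102 = 3×34).
34 divides 1292, so integer solutions exist.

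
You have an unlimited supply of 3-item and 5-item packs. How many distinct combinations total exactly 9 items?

Need nonnegative integers with 3j + 5k = 9.
gcd(3, 5) = 1, and 3·(2) + 5·(-1) = 1.
So (j₀, k₀) = (18, -9); general j = 18 + 5t, k = -9 - 3t.
j ≥ 0 ⇒ t ≥ -3; k ≥ 0 ⇒ t ≤ -3. That's 1 value of t.

1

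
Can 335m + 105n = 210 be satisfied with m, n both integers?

yes

gcd(335, 105):
  335 = 3*105 + 20
  105 = 5*20 + 5
  20 = 4*5
so gcd(335, 105) = 5.
5 divides 210, so integer solutions exist.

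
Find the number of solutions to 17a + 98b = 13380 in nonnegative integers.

8

gcd(98, 17):
  98 = 5*17 + 13
  17 = 1*13 + 4
  13 = 3*4 + 1
  4 = 4*1
so gcd(98, 17) = 1.
Back-substitute for Bézout coefficients:
  1 = 13 - 3*4
  ... = 17*(-23) + 98*(4)
Scale by 13380: one solution is (-307740, 53520). Reduce a mod 98: (78, 123).
General: a = 78 + 98t, b = 123 - 17t.
a ≥ 0 ⇒ t ≥ 0; b ≥ 0 ⇒ t ≤ 7. So t ∈ [0, 7]: 8 solutions.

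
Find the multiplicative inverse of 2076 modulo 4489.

2411

gcd(4489, 2076) = 1  (4489 = 2·2076 + 337, 2076 = 6·337 + 54, 337 = 6·54 + 13, 54 = 4·13 + 2, 13 = 6·2 + 1, 2 = 2·1).
Back-substituting, 2076·(-2078) + 4489·(961) = 1.
So 2076·-2078 ≡ 1 (mod 4489), and -2078 mod 4489 = 2411.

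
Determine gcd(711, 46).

gcd(711, 46) = 1  (711 = 15*46 + 21, 46 = 2*21 + 4, 21 = 5*4 + 1, 4 = 4*1).

1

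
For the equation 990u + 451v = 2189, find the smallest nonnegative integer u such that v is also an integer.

gcd(990, 451) = 11.
11 divides 2189, so solutions exist.
By Bézout, 990*(-5) + 451*(11) = 11.
Scale by 2189/11 = 199: (u₀, v₀) = (-995, 2189).
General solution: u = -995 + 41t, v = 2189 - 90t for integer t.
u ≥ 0: smallest is -995 mod 41 = 30 (at t = 25), with v = -61.

30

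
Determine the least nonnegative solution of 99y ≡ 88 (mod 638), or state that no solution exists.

46

gcd(638, 99):
  638 = 6*99 + 44
  99 = 2*44 + 11
  44 = 4*11
so gcd(638, 99) = 11.
11 divides 88, so solutions exist.
Back-substitute for Bézout coefficients:
  11 = 99 - 2*44
  ... = 99*(13) + 638*(-2)
So 99*(13) ≡ 11 (mod 638); multiply by 8: y ≡ 104 (mod 58).
Smallest nonnegative: y = 104 mod 58 = 46.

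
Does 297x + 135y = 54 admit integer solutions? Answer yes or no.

gcd(297, 135) = 27  (297 = 2*135 + 27, 135 = 5*27).
27 divides 54, so integer solutions exist.

yes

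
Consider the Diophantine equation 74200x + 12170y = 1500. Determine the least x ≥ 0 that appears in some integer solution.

1012

gcd(74200, 12170):
  74200 = 6×12170 + 1180
  12170 = 10×1180 + 370
  1180 = 3×370 + 70
  370 = 5×70 + 20
  70 = 3×20 + 10
  20 = 2×10
so gcd(74200, 12170) = 10.
10 divides 1500, so solutions exist.
Back-substitute for Bézout coefficients:
  10 = 70 - 3×20
  ... = 74200×(526) + 12170×(-3207)
Scale by 1500/10 = 150: (x₀, y₀) = (78900, -481050).
General solution: x = 78900 + 1217t, y = -481050 - 7420t for integer t.
x ≥ 0: smallest is 78900 mod 1217 = 1012 (at t = -64), with y = -6170.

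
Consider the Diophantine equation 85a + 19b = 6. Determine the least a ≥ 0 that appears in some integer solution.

7

gcd(85, 19):
  85 = 4·19 + 9
  19 = 2·9 + 1
  9 = 9·1
so gcd(85, 19) = 1.
1 divides 6, so solutions exist.
Back-substitute for Bézout coefficients:
  1 = 19 - 2·9
  ... = 85·(-2) + 19·(9)
Scale by 6/1 = 6: (a₀, b₀) = (-12, 54).
General solution: a = -12 + 19t, b = 54 - 85t for integer t.
a ≥ 0: smallest is -12 mod 19 = 7 (at t = 1), with b = -31.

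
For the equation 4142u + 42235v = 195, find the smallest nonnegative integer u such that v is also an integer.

19690

gcd(42235, 4142) = 1.
1 divides 195, so solutions exist.
By Bézout, 4142×(3783) + 42235×(-371) = 1.
Scale by 195/1 = 195: (u₀, v₀) = (737685, -72345).
General solution: u = 737685 + 42235t, v = -72345 - 4142t for integer t.
u ≥ 0: smallest is 737685 mod 42235 = 19690 (at t = -17), with v = -1931.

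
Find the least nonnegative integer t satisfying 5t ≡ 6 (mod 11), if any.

gcd(11, 5) = 1.
1 divides 6, so solutions exist.
By Bézout, 5·(-2) + 11·(1) = 1.
So 5·(-2) ≡ 1 (mod 11); multiply by 6: t ≡ -12 (mod 11).
Smallest nonnegative: t = -12 mod 11 = 10.

10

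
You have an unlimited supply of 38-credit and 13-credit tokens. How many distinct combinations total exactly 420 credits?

Need nonnegative integers with 38j + 13k = 420.
gcd(38, 13) = 1, and 38·(-1) + 13·(3) = 1.
So (j₀, k₀) = (-420, 1260); general j = -420 + 13t, k = 1260 - 38t.
j ≥ 0 ⇒ t ≥ 33; k ≥ 0 ⇒ t ≤ 33. That's 1 value of t.

1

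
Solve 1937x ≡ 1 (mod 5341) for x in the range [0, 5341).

gcd(5341, 1937) = 1  (5341 = 2·1937 + 1467, 1937 = 1·1467 + 470, 1467 = 3·470 + 57, 470 = 8·57 + 14, 57 = 4·14 + 1, 14 = 14·1).
Back-substituting, 1937·(-375) + 5341·(136) = 1.
So 1937·-375 ≡ 1 (mod 5341), and -375 mod 5341 = 4966.

4966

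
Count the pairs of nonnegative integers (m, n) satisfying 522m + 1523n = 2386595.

3

gcd(1523, 522):
  1523 = 2*522 + 479
  522 = 1*479 + 43
  479 = 11*43 + 6
  43 = 7*6 + 1
  6 = 6*1
so gcd(1523, 522) = 1.
Back-substitute for Bézout coefficients:
  1 = 43 - 7*6
  ... = 522*(248) + 1523*(-85)
Scale by 2386595: one solution is (591875560, -202860575). Reduce m mod 1523: (1208, 1153).
General: m = 1208 + 1523t, n = 1153 - 522t.
m ≥ 0 ⇒ t ≥ 0; n ≥ 0 ⇒ t ≤ 2. So t ∈ [0, 2]: 3 solutions.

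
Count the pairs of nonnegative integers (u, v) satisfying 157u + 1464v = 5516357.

gcd(1464, 157):
  1464 = 9*157 + 51
  157 = 3*51 + 4
  51 = 12*4 + 3
  4 = 1*3 + 1
  3 = 3*1
so gcd(1464, 157) = 1.
Back-substitute for Bézout coefficients:
  1 = 4 - 1*3
  ... = 157*(373) + 1464*(-40)
Scale by 5516357: one solution is (2057601161, -220654280). Reduce u mod 1464: (401, 3725).
General: u = 401 + 1464t, v = 3725 - 157t.
u ≥ 0 ⇒ t ≥ 0; v ≥ 0 ⇒ t ≤ 23. So t ∈ [0, 23]: 24 solutions.

24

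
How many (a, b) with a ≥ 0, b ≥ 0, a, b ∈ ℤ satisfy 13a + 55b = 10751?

16

gcd(55, 13):
  55 = 4*13 + 3
  13 = 4*3 + 1
  3 = 3*1
so gcd(55, 13) = 1.
Back-substitute for Bézout coefficients:
  1 = 13 - 4*3
  ... = 13*(17) + 55*(-4)
Scale by 10751: one solution is (182767, -43004). Reduce a mod 55: (2, 195).
General: a = 2 + 55t, b = 195 - 13t.
a ≥ 0 ⇒ t ≥ 0; b ≥ 0 ⇒ t ≤ 15. So t ∈ [0, 15]: 16 solutions.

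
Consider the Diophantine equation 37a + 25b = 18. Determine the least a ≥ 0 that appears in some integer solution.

14

gcd(37, 25) = 1  (37 = 1·25 + 12, 25 = 2·12 + 1, 12 = 12·1).
1 divides 18, so solutions exist.
Back-substituting, 37·(-2) + 25·(3) = 1.
Scale by 18/1 = 18: (a₀, b₀) = (-36, 54).
General solution: a = -36 + 25t, b = 54 - 37t for integer t.
a ≥ 0: smallest is -36 mod 25 = 14 (at t = 2), with b = -20.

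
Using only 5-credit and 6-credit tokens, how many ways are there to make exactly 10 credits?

1

Need nonnegative integers with 5j + 6k = 10.
gcd(5, 6) = 1, and 5·(-1) + 6·(1) = 1.
So (j₀, k₀) = (-10, 10); general j = -10 + 6t, k = 10 - 5t.
j ≥ 0 ⇒ t ≥ 2; k ≥ 0 ⇒ t ≤ 2. That's 1 value of t.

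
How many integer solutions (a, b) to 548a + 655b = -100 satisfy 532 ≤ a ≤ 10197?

15

gcd(655, 548) = 1  (655 = 1×548 + 107, 548 = 5×107 + 13, 107 = 8×13 + 3, 13 = 4×3 + 1, 3 = 3×1).
Back-substituting, 548×(202) + 655×(-169) = 1.
Scale by -100: particular solution (-20200, 16900); reduce a mod 655: (105, -88).
General solution: a = 105 + 655t, b = -88 - 548t for integer t.
532 ≤ 105 + 655t ≤ 10197 gives t ∈ [1, 15], which is 15 values.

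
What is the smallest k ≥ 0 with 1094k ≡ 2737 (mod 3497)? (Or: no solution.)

2857

gcd(3497, 1094) = 1.
1 divides 2737, so solutions exist.
By Bézout, 1094·(553) + 3497·(-173) = 1.
So 1094·(553) ≡ 1 (mod 3497); multiply by 2737: k ≡ 1513561 (mod 3497).
Smallest nonnegative: k = 1513561 mod 3497 = 2857.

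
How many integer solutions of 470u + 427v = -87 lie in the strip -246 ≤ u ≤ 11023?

26

gcd(470, 427) = 1  (470 = 1*427 + 43, 427 = 9*43 + 40, 43 = 1*40 + 3, 40 = 13*3 + 1, 3 = 3*1).
Back-substituting, 470*(-139) + 427*(153) = 1.
Scale by -87: particular solution (12093, -13311); reduce u mod 427: (137, -151).
General solution: u = 137 + 427t, v = -151 - 470t for integer t.
-246 ≤ 137 + 427t ≤ 11023 gives t ∈ [0, 25], which is 26 values.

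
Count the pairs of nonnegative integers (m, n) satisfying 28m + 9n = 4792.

gcd(28, 9):
  28 = 3*9 + 1
  9 = 9*1
so gcd(28, 9) = 1.
Back-substitute for Bézout coefficients:
  1 = 28 - 3*9
  ... = 28*(1) + 9*(-3)
Scale by 4792: one solution is (4792, -14376). Reduce m mod 9: (4, 520).
General: m = 4 + 9t, n = 520 - 28t.
m ≥ 0 ⇒ t ≥ 0; n ≥ 0 ⇒ t ≤ 18. So t ∈ [0, 18]: 19 solutions.

19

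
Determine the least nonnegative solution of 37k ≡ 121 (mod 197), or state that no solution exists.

163

gcd(197, 37):
  197 = 5·37 + 12
  37 = 3·12 + 1
  12 = 12·1
so gcd(197, 37) = 1.
1 divides 121, so solutions exist.
Back-substitute for Bézout coefficients:
  1 = 37 - 3·12
  ... = 37·(16) + 197·(-3)
So 37·(16) ≡ 1 (mod 197); multiply by 121: k ≡ 1936 (mod 197).
Smallest nonnegative: k = 1936 mod 197 = 163.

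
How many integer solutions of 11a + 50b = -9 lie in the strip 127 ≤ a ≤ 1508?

gcd(50, 11):
  50 = 4×11 + 6
  11 = 1×6 + 5
  6 = 1×5 + 1
  5 = 5×1
so gcd(50, 11) = 1.
Back-substitute for Bézout coefficients:
  1 = 6 - 1×5
  ... = 11×(-9) + 50×(2)
Scale by -9: particular solution (81, -18); reduce a mod 50: (31, -7).
General solution: a = 31 + 50t, b = -7 - 11t for integer t.
127 ≤ 31 + 50t ≤ 1508 gives t ∈ [2, 29], which is 28 values.

28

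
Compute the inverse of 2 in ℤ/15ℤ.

8

gcd(15, 2):
  15 = 7×2 + 1
  2 = 2×1
so gcd(15, 2) = 1.
Back-substitute for Bézout coefficients:
  1 = 15 - 7×2
  ... = 2×(-7) + 15×(1)
So 2×-7 ≡ 1 (mod 15), and -7 mod 15 = 8.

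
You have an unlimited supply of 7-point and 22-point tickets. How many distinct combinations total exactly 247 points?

Need nonnegative integers with 7j + 22k = 247.
gcd(7, 22) = 1, and 7·(-3) + 22·(1) = 1.
So (j₀, k₀) = (-741, 247); general j = -741 + 22t, k = 247 - 7t.
j ≥ 0 ⇒ t ≥ 34; k ≥ 0 ⇒ t ≤ 35. That's 2 values of t.

2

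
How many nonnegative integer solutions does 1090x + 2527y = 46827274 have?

17

gcd(2527, 1090) = 1  (2527 = 2×1090 + 347, 1090 = 3×347 + 49, 347 = 7×49 + 4, 49 = 12×4 + 1, 4 = 4×1).
Back-substituting, 1090×(619) + 2527×(-267) = 1.
Scale by 46827274: one solution is (28986082606, -12502882158). Reduce x mod 2527: (229, 18432).
General: x = 229 + 2527t, y = 18432 - 1090t.
x ≥ 0 ⇒ t ≥ 0; y ≥ 0 ⇒ t ≤ 16. So t ∈ [0, 16]: 17 solutions.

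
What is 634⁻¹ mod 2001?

gcd(2001, 634):
  2001 = 3×634 + 99
  634 = 6×99 + 40
  99 = 2×40 + 19
  40 = 2×19 + 2
  19 = 9×2 + 1
  2 = 2×1
so gcd(2001, 634) = 1.
Back-substitute for Bézout coefficients:
  1 = 19 - 9×2
  ... = 634×(-950) + 2001×(301)
So 634×-950 ≡ 1 (mod 2001), and -950 mod 2001 = 1051.

1051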